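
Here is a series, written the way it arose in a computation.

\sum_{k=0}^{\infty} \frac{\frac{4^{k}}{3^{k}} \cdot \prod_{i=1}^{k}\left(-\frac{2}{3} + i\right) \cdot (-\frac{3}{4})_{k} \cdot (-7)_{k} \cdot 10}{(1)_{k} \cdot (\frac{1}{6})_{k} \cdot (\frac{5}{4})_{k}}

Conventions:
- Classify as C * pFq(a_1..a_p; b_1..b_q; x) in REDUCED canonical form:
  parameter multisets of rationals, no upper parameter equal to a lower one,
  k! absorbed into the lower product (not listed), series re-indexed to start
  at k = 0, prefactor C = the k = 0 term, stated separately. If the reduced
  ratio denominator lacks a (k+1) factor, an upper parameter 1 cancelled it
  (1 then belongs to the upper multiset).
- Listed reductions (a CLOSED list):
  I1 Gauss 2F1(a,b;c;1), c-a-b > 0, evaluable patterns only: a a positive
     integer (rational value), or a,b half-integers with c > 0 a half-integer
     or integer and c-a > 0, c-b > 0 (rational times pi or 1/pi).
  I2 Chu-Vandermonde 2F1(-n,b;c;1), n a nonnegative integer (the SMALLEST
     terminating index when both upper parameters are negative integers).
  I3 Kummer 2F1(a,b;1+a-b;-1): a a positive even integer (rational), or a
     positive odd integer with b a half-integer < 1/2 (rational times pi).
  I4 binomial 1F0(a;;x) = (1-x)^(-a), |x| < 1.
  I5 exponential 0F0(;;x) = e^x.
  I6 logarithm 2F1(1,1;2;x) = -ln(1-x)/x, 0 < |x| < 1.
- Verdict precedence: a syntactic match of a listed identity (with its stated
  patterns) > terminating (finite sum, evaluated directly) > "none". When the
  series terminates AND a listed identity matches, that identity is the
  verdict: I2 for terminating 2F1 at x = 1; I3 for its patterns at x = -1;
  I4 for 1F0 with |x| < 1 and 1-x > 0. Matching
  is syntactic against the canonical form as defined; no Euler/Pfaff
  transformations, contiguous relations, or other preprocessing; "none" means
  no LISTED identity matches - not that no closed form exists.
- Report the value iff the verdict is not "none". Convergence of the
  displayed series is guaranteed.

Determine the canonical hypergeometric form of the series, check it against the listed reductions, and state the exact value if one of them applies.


Structural cue: x = \frac{4}{3} and the two geometric factors (prefactor 10) combine into one argument.
Term ratio: r(k) = \frac{4}{3} * (k-7) (k-\frac{3}{4}) (k+\frac{1}{3}) / [(k+\frac{1}{6}) (k+\frac{5}{4}) (k+1)] - rational; roots negated = parameters, x = \frac{4}{3}, C = 10.

Prefactor 10, argument \frac{4}{3}: 3F2 with upper {-7, -\frac{3}{4}, \frac{1}{3}} over lower {\frac{1}{6}, \frac{5}{4}}. Verdict: terminating - upper -7 stops the sum at k = 7; the 8 terms are added exactly. Sum: \frac{1028486666704246}{11030543839575}.


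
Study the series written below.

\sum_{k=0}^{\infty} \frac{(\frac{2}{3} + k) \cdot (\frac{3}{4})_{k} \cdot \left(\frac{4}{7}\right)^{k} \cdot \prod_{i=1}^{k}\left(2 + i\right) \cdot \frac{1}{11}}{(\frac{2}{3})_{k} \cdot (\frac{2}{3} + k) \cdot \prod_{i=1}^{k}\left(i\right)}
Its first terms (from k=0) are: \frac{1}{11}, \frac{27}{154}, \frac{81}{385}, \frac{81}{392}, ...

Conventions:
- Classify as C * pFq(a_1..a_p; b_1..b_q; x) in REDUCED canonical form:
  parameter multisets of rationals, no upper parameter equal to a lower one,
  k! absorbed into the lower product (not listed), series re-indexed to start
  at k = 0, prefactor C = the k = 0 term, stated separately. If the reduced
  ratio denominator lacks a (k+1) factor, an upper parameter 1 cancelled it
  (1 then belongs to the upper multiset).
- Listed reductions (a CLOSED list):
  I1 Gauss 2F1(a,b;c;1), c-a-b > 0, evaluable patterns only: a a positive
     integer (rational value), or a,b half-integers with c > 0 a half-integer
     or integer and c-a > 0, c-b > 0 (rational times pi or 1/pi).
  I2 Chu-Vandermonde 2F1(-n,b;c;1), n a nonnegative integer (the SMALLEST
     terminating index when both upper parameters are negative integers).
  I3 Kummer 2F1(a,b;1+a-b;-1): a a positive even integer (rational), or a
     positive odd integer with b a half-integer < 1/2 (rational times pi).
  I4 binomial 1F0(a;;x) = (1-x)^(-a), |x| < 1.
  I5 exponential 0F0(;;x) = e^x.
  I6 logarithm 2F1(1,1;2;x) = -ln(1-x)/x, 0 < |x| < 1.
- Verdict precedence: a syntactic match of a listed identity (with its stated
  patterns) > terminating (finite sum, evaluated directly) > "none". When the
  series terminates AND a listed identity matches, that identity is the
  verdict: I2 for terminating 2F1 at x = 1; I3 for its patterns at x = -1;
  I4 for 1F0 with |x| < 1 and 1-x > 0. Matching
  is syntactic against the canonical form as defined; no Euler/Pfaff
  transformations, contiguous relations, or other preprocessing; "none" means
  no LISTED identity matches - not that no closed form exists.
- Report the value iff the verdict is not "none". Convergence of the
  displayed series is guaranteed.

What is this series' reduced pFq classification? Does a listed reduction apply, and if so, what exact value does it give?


x = \frac{4}{7} here; the reduced form reads 2F1, upper {\frac{3}{4}, 3}, lower {\frac{2}{3}}, C = \frac{1}{11}. Verdict: none - this 2F1 at x = \frac{4}{7} matches no listed pattern, and upper {\frac{3}{4}, 3} holds no stopper.

First insight: x = \frac{4}{7} and striking the common factor k + 2/3 reduces the term (C = 1/11).
Term ratio: r(k) = \frac{4}{7} * (k+\frac{3}{4}) (k+3) / [(k+\frac{2}{3}) (k+1)] - rational in k. x = \frac{4}{7}; t_0 = \frac{1}{11}; negate the roots.


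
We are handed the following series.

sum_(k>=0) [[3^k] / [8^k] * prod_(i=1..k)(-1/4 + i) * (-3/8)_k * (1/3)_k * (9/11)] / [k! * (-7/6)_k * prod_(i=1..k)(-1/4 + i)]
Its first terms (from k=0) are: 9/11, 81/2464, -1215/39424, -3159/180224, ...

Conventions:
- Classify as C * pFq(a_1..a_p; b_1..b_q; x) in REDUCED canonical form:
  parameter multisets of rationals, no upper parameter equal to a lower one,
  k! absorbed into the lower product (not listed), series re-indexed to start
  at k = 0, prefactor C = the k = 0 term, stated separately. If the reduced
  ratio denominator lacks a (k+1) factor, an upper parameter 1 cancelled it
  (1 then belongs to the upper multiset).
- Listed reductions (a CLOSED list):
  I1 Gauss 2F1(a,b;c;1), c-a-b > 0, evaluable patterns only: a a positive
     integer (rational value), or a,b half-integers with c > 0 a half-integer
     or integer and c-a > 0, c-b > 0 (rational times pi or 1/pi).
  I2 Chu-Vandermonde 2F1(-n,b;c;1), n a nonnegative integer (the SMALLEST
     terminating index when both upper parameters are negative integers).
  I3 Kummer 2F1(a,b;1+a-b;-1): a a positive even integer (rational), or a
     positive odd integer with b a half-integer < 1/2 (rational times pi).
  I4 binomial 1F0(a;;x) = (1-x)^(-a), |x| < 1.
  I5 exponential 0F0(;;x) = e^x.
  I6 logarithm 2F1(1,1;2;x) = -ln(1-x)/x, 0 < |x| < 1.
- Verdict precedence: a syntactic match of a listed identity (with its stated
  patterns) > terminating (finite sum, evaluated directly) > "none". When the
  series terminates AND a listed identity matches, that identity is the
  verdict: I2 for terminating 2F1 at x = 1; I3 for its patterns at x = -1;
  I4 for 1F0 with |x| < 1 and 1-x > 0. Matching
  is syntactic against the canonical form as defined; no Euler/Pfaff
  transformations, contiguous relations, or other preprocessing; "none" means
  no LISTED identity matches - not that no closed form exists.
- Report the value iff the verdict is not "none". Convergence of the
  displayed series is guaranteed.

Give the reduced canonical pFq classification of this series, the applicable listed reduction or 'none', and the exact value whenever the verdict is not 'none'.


Key step: x = (3/8) and the running product (prefactor 9/11) telescopes to a rising factorial.
Adjacent-term ratio: r(k) = (3/8) * (k-3/8) (k+1/3) / [(k-7/6) (k+1)] - rational; roots negated = parameters, x = (3/8), C = 9/11.

With C = 9/11: the canonical form is 2F1(-3/8, 1/3; -7/6; 3/8). Verdict: none. A 2F1 with upper {-3/8, 1/3} fits none of I1-I6 at x = 3/8; the sum runs forever.


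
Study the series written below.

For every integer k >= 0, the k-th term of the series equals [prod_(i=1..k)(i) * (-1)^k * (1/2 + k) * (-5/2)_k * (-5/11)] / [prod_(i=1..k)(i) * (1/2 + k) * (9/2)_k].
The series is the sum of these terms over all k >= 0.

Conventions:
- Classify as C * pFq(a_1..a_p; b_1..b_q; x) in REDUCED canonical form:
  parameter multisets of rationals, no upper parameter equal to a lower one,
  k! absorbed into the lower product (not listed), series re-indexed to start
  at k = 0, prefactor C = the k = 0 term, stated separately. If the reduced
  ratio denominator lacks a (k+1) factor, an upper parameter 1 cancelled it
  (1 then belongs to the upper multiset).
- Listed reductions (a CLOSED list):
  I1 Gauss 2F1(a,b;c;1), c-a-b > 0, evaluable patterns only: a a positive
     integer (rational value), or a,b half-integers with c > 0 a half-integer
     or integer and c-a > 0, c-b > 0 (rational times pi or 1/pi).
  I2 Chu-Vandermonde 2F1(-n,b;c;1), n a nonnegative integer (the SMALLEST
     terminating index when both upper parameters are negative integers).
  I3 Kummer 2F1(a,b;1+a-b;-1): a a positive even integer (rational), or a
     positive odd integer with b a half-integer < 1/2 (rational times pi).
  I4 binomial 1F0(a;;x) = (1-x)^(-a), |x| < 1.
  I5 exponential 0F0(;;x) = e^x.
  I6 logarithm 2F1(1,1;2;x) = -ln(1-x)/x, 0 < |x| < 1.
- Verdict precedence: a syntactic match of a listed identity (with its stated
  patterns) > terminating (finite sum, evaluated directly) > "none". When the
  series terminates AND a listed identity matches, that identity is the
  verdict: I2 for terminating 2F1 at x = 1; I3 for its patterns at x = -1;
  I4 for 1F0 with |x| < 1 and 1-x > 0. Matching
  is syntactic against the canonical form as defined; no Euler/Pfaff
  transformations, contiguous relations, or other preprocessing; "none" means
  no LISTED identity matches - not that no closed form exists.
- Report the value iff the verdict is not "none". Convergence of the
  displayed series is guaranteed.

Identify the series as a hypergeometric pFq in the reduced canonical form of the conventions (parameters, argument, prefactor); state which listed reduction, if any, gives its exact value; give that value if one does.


With C = -5/11: the canonical form is 2F1(-5/2, 1; 9/2; -1). Verdict at x = -1: Kummer (I3) matches (x = -1; c = 9/2 equals 1+a-b for upper {-5/2, 1}: listed pattern). Hence: (-175/704) * pi.

The tell: with t_0 = -5/11, striking the common factor k + 1/2 reduces the term (prefactor -5/11).
Adjacent-term ratio: r(k) = (-1) * (k-5/2) (k+1) / [(k+9/2) (k+1)] - poly over poly, x = (-1) from leading terms; C = -5/11 at k = 0.


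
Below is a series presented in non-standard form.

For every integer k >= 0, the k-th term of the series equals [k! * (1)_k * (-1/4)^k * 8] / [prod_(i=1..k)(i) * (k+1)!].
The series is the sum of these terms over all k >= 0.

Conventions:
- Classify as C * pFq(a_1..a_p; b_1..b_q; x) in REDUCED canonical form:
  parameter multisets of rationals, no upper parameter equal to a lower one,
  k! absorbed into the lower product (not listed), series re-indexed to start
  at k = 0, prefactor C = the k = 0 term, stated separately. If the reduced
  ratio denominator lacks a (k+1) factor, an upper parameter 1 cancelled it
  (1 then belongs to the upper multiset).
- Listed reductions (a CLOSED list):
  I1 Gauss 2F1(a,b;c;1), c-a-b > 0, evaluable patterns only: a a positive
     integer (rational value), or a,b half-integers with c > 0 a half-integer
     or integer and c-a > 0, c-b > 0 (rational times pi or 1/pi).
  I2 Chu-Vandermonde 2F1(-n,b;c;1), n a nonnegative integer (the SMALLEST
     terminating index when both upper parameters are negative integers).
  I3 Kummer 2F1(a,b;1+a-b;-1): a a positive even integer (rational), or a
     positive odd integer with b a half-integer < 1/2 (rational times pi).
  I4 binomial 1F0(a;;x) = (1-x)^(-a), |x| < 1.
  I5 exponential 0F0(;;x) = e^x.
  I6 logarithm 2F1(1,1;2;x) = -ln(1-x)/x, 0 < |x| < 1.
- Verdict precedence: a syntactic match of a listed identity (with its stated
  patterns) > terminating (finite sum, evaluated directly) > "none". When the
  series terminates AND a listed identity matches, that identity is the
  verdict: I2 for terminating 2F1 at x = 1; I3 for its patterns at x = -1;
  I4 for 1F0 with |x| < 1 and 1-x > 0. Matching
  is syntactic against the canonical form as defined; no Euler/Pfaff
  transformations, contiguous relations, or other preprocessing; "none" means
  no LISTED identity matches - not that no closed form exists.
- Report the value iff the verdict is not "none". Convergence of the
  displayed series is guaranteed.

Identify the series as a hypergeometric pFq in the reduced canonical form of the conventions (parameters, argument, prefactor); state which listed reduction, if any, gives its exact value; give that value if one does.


At argument -1/4: a 2F1 with upper {1, 1}, lower {2}, scaled by C = 8. Verdict: this is the I6 logarithm reduction (the logarithm: parameters (1,1;2), x = -1/4). Exact value: 32 * ln(5/4).

Key step: t_0 = 8 here, and the factorial ratio (C = 8) (k+a-1)!/(a-1)! is a rising factorial (a)_k.
Adjacent-term ratio: r(k) = (-1/4) * (k+1) (k+1) / [(k+2) (k+1)] ; factor over Q: parameters, x = (-1/4), and C = 8.


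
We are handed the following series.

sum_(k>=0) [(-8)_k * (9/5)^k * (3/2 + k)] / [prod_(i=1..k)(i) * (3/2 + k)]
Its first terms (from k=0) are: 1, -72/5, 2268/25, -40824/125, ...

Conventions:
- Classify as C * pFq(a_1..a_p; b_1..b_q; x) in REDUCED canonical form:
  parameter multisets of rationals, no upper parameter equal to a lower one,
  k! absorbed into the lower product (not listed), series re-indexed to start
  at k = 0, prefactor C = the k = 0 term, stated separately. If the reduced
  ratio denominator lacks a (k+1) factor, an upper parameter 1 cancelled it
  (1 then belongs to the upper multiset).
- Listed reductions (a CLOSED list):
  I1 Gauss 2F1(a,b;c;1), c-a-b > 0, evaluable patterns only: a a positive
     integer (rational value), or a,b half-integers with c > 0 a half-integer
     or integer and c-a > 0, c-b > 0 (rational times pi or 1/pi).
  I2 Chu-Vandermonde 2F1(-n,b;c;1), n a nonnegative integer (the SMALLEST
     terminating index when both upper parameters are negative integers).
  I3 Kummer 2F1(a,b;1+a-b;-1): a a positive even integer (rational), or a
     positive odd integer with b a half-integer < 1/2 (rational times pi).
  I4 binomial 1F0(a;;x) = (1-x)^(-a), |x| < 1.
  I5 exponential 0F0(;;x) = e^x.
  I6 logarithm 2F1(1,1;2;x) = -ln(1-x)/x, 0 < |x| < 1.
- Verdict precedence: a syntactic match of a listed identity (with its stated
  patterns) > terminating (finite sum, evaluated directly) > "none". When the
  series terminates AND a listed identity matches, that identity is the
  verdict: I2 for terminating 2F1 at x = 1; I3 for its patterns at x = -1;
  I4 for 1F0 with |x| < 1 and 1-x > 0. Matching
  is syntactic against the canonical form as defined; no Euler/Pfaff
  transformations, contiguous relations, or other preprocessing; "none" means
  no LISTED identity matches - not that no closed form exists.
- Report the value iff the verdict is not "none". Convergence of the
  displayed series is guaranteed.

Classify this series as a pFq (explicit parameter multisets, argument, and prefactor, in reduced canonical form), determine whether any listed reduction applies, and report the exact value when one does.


With C = 1: the canonical form is 1F0(-8; -; 9/5). Verdict: terminating - no listed pattern fits, but -8 in the upper list cuts the series at k = 8; direct evaluation. Exact value: 65536/390625.

The tell: from the first term 1: the factor k + 3/2 cancels (top and bottom), leaving prefactor 1.
Consecutive-term ratio: r(k) = (9/5) * (k-8) / [(k+1)] ; factor over Q: parameters, x = (9/5), and C = 1.


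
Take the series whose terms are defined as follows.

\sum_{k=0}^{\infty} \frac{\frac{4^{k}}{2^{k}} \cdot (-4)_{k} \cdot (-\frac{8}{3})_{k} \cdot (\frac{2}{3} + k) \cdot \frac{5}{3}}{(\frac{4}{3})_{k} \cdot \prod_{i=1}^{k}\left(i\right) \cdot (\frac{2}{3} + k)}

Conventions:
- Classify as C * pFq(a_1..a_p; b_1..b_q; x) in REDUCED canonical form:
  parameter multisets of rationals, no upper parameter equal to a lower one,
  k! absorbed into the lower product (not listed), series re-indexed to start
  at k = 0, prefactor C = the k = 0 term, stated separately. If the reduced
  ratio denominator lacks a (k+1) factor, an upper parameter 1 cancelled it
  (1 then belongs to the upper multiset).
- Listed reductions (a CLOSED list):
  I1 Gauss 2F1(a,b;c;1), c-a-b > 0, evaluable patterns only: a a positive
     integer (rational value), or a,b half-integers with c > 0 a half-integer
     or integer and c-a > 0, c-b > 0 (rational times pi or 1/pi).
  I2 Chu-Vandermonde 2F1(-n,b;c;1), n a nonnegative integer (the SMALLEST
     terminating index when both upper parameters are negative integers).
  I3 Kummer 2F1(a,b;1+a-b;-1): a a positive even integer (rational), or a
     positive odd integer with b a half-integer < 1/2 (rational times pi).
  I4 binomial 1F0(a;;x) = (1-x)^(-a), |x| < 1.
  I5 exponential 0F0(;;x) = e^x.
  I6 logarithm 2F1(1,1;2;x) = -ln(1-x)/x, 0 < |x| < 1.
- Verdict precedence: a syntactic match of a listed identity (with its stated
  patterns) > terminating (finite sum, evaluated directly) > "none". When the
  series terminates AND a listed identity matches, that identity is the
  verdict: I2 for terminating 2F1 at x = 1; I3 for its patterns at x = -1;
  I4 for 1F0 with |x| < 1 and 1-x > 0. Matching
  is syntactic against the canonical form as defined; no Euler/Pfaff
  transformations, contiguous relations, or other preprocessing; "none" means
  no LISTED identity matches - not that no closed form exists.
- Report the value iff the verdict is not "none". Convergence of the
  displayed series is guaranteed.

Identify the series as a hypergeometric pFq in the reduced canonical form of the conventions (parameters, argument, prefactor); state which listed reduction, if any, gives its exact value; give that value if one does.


Prefactor \frac{5}{3}, argument 2: 2F1 with upper {-4, -\frac{8}{3}} over lower {\frac{4}{3}}. Verdict: terminating at k = 4: the factor (-4)_k kills every later term; summing the 5 survivors is exact. Its exact value is \frac{3905}{39}.

Key step: t_0 being \frac{5}{3}, the two k-th powers (C = 5/3, x = 2) combine into one argument.
Step ratio: r(k) = 2 * (k-4) (k-\frac{8}{3}) / [(k+\frac{4}{3}) (k+1)] - rational; roots negated = parameters, x = 2, C = \frac{5}{3}.


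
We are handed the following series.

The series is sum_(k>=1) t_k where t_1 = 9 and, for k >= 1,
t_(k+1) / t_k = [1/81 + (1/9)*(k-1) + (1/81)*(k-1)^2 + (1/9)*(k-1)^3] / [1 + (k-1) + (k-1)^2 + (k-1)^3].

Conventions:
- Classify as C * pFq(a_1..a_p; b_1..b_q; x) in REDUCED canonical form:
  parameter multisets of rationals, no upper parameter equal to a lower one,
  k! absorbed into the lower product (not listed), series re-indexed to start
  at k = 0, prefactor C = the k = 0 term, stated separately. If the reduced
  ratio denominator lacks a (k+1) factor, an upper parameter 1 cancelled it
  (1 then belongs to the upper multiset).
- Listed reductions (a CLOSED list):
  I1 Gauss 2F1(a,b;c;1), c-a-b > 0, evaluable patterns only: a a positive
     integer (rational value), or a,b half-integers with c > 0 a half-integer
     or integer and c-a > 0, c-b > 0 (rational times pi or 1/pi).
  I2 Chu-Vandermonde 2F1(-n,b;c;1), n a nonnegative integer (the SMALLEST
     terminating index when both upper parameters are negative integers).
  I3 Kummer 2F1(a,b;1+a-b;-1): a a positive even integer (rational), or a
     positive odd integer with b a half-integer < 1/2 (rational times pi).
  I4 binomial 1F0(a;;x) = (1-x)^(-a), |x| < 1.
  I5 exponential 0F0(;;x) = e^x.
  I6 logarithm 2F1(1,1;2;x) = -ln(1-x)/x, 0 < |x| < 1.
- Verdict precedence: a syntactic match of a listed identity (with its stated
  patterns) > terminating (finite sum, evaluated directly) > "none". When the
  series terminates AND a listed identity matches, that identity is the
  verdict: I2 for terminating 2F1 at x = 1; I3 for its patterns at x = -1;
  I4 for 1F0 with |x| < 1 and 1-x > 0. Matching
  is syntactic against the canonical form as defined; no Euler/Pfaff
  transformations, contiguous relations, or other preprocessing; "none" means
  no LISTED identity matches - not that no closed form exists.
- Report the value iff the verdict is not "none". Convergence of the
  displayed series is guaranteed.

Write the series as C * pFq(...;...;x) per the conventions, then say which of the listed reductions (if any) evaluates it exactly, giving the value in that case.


At argument 1/9: a 1F0 with upper {1/9}, lower {-}, scaled by C = 9. Verdict: the binomial series (I4) fires (the 1F0 binomial series: exponent -1/9, x = 1/9). Sum: 9 * (8/9)^(-1/9).

Structural cue: x = (1/9) and the expanded ratio factors over Q; C = 9, x = 1/9, roots give parameters.
Consecutive-term ratio: r(k) = (1/9) * (k+1/9) / [(k+1)] - rational in k, leading ratio (1/9); with t_0 = 9, classification follows.


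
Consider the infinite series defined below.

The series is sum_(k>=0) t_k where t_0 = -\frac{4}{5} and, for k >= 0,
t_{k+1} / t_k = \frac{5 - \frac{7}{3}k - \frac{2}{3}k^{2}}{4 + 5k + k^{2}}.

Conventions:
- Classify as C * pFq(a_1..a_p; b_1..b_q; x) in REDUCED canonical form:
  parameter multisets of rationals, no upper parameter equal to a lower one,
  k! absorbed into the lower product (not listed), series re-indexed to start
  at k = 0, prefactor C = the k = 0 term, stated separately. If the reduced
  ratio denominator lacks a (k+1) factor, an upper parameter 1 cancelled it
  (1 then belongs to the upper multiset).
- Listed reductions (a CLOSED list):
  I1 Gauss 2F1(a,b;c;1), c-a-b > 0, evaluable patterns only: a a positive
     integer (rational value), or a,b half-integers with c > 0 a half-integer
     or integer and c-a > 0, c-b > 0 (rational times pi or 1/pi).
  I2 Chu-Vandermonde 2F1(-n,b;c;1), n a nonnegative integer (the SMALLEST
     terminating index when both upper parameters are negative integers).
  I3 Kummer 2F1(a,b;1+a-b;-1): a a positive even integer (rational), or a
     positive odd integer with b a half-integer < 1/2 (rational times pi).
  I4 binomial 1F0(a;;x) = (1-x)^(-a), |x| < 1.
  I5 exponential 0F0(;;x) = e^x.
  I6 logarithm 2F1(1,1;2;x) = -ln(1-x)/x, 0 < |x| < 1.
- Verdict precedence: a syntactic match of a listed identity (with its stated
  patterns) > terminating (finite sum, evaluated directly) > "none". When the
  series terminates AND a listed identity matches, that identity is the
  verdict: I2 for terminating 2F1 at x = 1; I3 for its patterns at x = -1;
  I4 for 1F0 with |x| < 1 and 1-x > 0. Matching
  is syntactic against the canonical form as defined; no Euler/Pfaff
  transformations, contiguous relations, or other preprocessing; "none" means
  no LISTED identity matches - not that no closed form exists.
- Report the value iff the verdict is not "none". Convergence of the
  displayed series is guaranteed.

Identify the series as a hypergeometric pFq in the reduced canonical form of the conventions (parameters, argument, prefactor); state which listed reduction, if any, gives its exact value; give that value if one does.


Key step: with t_0 = -\frac{4}{5}, roots of the ratio polynomials (prefactor -4/5) are the negated parameters.
Term ratio: r(k) = -\frac{2}{3} * (k-\frac{3}{2}) (k+5) / [(k+4) (k+1)] - rational in k. x = -\frac{2}{3}; t_0 = -\frac{4}{5}; negate the roots.

Prefactor -\frac{4}{5}, argument -\frac{2}{3}: 2F1 with upper {-\frac{3}{2}, 5} over lower {4}. Verdict: none - at argument -\frac{2}{3} the multisets {-\frac{3}{2}, 5} ; {4} match no listed identity.


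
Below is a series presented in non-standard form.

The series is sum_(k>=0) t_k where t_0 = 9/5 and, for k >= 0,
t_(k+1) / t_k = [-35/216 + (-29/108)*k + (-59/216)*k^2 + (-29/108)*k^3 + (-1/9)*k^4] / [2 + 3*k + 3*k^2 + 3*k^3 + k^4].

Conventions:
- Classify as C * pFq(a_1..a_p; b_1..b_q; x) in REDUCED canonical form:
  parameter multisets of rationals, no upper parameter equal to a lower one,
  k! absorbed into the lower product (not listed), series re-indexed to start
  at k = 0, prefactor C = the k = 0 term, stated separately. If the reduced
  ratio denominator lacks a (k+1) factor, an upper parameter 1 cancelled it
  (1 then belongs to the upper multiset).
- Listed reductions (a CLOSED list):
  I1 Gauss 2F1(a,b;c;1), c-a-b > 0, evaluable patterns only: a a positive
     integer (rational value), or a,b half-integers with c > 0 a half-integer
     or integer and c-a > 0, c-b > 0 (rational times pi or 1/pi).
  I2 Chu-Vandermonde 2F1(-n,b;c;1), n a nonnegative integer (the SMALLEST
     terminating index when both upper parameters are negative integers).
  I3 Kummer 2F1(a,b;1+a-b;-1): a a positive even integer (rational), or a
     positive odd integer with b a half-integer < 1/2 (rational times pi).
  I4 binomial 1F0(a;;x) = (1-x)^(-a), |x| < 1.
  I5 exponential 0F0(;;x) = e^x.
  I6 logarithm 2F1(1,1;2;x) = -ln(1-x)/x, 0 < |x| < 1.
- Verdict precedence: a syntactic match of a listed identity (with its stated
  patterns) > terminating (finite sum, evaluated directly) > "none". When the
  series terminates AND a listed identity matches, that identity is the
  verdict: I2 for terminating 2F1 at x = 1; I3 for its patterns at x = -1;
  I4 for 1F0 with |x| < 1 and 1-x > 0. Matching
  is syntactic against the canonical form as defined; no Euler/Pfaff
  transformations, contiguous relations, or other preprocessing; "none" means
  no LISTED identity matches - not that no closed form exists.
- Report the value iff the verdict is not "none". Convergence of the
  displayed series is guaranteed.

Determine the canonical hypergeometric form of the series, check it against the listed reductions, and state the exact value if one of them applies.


This is 9/5 * 2F1(7/6, 5/4; 2; -1/9) in reduced canonical form. Verdict: none - this 2F1 at x = -1/9 matches no listed pattern, and upper {7/6, 5/4} holds no stopper.

First insight: t_0 = 9/5 here, and factor the ratio over Q (prefactor 9/5): negated roots = parameters.
Adjacent-term ratio: r(k) = (-1/9) * (k+7/6) (k+5/4) / [(k+2) (k+1)] - poly over poly, x = (-1/9) from leading terms; C = 9/5 at k = 0.


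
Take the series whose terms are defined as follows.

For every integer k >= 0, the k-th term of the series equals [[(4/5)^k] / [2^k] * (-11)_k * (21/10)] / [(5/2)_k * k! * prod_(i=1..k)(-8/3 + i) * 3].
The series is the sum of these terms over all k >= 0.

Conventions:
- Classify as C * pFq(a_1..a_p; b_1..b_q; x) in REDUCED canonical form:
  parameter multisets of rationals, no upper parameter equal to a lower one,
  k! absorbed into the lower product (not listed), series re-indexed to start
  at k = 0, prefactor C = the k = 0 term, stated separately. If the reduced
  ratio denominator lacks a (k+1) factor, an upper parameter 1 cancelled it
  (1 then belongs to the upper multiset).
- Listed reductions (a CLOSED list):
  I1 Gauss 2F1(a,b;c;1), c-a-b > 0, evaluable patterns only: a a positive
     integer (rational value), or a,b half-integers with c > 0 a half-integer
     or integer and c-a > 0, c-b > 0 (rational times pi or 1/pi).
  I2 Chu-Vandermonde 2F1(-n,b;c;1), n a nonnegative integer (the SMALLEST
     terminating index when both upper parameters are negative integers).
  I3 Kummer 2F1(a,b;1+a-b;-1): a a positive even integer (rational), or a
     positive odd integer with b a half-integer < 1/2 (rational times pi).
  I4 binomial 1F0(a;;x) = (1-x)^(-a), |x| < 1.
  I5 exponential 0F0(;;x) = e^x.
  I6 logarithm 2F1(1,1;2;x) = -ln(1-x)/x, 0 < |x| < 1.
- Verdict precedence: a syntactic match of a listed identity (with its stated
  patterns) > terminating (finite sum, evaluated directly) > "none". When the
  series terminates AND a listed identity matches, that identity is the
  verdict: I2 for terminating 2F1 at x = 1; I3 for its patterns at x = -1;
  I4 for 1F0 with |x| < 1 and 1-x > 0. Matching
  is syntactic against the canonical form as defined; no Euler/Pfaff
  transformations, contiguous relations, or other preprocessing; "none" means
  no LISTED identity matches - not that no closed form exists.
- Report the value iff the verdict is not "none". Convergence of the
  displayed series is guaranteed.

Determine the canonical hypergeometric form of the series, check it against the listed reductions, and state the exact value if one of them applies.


This is 7/10 * 1F2(-11; -5/3, 5/2; 2/5) in reduced canonical form. Verdict: terminating - the sum ends at index 11 because -11 is a negative integer; exact evaluation follows. Sum: 43680187427822513440324721/26976288442802429199218750.

Key step: x = (2/5) and the lower running product (C = 7/10) is a rising factorial.
Consecutive-term ratio: r(k) = (2/5) * (k-11) / [(k-5/3) (k+5/2) (k+1)] - rational in k. x = (2/5); t_0 = 7/10; negate the roots.


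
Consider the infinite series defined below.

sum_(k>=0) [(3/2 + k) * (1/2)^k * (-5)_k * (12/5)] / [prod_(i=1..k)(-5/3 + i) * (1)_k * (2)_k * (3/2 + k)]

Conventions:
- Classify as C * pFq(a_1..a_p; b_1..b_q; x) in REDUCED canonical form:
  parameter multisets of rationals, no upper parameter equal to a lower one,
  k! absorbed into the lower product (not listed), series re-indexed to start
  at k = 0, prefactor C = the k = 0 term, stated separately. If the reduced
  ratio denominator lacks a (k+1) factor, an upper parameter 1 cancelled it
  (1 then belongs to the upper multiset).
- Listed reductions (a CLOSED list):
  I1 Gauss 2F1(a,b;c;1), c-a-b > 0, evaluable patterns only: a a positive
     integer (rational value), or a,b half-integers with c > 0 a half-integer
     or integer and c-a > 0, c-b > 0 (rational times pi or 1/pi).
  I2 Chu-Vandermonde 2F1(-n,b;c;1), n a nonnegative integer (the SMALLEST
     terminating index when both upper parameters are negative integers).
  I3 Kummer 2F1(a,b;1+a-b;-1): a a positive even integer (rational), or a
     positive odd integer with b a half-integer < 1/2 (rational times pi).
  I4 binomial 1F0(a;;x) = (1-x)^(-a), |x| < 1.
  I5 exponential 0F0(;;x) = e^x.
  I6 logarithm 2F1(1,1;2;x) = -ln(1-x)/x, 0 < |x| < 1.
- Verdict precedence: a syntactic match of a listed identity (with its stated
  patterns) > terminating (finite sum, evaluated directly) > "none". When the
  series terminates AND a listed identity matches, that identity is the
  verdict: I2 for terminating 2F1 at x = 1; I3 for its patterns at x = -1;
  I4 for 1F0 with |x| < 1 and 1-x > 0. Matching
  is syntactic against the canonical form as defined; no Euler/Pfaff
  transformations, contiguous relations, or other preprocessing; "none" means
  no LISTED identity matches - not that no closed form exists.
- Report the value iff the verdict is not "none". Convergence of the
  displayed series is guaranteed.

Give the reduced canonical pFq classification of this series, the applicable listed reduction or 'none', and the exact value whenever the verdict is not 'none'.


Key observation: t_0 being 12/5, k + 3/2 divides numerator and denominator alike; prefactor 12/5 after cancelling.
Term ratio: r(k) = (1/2) * (k-5) / [(k-2/3) (k+2) (k+1)] - rational in k. x = (1/2); t_0 = 12/5; negate the roots.

Canonical form: C = 12/5 times 1F2 with upper {-5}, lower {-2/3, 2}, x = 1/2. Verdict: terminating at k = 5: the factor (-5)_k kills every later term; summing the 6 survivors is exact. Sum: 5040681/1792000.


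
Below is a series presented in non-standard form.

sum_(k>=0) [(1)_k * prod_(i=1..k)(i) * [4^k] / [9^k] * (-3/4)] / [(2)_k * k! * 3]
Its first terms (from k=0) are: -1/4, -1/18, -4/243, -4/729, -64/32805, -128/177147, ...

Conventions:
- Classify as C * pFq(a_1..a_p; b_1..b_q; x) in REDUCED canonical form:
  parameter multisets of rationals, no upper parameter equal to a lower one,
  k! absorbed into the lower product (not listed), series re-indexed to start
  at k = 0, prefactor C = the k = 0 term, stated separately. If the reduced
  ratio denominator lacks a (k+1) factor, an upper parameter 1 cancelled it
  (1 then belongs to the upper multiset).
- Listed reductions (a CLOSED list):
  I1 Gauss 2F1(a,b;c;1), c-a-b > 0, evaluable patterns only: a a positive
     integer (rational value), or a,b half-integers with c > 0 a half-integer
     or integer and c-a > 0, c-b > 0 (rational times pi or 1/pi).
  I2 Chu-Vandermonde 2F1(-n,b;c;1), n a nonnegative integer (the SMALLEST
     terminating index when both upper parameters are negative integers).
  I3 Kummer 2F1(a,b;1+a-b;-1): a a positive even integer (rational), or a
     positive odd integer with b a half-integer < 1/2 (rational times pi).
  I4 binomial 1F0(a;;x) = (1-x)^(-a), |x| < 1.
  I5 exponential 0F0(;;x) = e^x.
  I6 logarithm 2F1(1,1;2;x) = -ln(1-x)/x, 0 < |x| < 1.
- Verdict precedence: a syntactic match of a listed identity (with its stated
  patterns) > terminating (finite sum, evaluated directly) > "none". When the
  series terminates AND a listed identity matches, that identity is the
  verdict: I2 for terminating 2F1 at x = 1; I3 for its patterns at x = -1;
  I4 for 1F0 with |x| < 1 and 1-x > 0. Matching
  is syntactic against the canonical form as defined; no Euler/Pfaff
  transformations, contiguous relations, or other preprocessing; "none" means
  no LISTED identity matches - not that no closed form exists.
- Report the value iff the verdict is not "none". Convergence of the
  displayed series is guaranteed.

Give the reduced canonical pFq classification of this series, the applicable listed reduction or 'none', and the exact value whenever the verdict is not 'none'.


Prefactor -1/4, argument 4/9: 2F1 with upper {1, 1} over lower {2}. Verdict: logarithm (I6) matches (the logarithm: parameters (1,1;2), x = 4/9). Exact value: (9/16) * ln(5/9).

Key observation: t_0 being -1/4, the two geometric factors (C = -1/4, x = 4/9) combine into one argument.
Step ratio: r(k) = (4/9) * (k+1) (k+1) / [(k+2) (k+1)] - poly over poly, x = (4/9) from leading terms; C = -1/4 at k = 0.


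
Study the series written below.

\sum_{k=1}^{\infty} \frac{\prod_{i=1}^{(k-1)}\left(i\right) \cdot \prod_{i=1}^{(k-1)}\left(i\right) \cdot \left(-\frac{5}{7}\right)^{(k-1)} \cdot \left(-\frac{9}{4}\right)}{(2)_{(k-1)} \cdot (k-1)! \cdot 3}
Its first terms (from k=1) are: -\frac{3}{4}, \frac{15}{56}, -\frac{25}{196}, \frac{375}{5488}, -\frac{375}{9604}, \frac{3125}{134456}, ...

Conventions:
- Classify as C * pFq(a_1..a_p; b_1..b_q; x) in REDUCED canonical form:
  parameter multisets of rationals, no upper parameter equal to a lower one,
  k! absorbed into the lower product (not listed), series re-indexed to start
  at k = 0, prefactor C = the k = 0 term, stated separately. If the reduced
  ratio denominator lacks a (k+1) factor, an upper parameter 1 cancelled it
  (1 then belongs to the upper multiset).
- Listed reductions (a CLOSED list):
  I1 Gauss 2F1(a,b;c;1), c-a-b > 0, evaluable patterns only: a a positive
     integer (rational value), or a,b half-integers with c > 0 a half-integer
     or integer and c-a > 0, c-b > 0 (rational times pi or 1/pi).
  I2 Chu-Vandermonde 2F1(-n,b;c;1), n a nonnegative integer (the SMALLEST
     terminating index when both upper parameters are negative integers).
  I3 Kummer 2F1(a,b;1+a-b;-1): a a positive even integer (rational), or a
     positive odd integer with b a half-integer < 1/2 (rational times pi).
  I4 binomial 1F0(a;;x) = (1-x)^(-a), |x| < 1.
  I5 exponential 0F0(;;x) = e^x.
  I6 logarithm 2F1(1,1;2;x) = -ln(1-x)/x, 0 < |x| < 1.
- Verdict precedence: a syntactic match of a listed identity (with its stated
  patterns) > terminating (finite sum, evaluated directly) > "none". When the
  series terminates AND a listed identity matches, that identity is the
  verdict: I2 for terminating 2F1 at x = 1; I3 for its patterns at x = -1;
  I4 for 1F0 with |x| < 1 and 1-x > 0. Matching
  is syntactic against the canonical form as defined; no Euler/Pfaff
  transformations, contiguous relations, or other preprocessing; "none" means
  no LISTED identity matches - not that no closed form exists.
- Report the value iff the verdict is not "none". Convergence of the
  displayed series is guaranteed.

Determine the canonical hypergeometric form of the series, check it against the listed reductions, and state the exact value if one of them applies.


The tell: x = -\frac{5}{7} and the constant factors (C = -3/4, x = -5/7) combine into one prefactor.
Step ratio: r(k) = -\frac{5}{7} * (k+1) (k+1) / [(k+2) (k+1)] ; factor over Q: parameters, x = -\frac{5}{7}, and C = -\frac{3}{4}.

Reduced: x = -\frac{5}{7}, 2F1, upper = {1, 1}, lower = {2}, C = -\frac{3}{4}. Verdict: the logarithmic series (I6) applies (the logarithm: parameters (1,1;2), x = -\frac{5}{7}). Its exact value is \left(-\frac{21}{20}\right) \cdot \ln\left(\frac{12}{7}\right).


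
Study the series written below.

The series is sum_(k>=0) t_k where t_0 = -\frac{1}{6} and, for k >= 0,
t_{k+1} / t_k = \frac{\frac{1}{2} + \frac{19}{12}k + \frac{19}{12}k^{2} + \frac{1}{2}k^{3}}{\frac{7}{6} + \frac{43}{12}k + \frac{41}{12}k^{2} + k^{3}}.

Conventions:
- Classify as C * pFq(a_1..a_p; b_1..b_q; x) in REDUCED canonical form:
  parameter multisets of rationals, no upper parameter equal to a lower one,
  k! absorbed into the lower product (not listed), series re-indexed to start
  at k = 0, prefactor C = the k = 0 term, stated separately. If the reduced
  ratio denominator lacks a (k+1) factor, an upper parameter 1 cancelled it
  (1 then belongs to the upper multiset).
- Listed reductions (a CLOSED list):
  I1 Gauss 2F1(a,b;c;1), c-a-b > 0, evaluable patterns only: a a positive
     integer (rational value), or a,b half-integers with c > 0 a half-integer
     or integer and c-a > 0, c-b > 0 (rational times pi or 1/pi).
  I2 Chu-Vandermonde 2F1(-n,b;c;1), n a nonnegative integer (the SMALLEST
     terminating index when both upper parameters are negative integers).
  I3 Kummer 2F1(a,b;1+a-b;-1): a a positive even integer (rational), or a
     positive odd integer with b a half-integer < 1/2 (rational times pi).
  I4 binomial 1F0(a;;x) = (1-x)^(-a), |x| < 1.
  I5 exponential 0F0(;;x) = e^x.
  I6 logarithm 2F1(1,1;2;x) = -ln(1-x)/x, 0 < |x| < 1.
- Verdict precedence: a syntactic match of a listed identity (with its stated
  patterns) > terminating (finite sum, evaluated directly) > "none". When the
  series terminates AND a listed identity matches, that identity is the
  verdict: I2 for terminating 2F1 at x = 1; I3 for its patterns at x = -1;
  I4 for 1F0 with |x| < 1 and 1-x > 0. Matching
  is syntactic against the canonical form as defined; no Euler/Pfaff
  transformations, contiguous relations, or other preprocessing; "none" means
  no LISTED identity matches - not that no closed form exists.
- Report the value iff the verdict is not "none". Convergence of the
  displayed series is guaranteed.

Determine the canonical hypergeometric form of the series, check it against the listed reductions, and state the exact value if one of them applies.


Reduced: x = \frac{1}{2}, 2F1, upper = {1, \frac{3}{2}}, lower = {\frac{7}{4}}, C = -\frac{1}{6}. Verdict: none. A 2F1 with upper {1, \frac{3}{2}} fits none of I1-I6 at x = \frac{1}{2}; the sum runs forever.

Key observation: from the first term -\frac{1}{6}: factor the ratio over Q (C = -1/6, x = 1/2): negated roots = parameters.
Consecutive-term ratio: r(k) = \frac{1}{2} * (k+1) (k+\frac{3}{2}) / [(k+\frac{7}{4}) (k+1)] - rational in k. x = \frac{1}{2}; t_0 = -\frac{1}{6}; negate the roots.


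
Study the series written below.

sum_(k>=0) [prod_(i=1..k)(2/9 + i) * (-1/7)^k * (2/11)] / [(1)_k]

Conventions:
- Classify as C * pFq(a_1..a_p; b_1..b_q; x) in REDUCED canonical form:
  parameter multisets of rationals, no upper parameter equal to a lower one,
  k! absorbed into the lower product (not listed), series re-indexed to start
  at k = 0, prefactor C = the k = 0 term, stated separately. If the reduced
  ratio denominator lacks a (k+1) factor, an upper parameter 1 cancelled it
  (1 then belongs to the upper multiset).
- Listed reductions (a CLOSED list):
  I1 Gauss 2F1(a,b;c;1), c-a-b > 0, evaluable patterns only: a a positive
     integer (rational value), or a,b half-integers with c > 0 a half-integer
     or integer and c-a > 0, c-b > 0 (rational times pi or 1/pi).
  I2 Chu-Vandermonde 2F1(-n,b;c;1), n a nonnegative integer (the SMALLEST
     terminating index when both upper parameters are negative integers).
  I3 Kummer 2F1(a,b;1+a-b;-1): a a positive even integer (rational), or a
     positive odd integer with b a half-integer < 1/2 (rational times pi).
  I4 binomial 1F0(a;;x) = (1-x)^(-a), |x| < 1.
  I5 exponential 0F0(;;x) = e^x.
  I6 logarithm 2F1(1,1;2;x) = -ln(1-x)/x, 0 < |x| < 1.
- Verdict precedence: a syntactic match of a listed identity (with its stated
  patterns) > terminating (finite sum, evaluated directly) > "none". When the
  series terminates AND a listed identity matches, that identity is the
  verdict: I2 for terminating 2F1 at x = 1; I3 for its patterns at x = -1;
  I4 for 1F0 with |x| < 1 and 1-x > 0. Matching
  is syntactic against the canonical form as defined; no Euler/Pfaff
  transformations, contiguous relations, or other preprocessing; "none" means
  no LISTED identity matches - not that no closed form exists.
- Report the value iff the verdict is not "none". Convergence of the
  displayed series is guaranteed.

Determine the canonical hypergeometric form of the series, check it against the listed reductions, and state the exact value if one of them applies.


First insight: with t_0 = 2/11, the running product (C = 2/11) telescopes to a rising factorial.
Consecutive-term ratio: r(k) = (-1/7) * (k+11/9) / [(k+1)] - rational in k, leading ratio (-1/7); with t_0 = 2/11, classification follows.

This is 2/11 * 1F0(11/9; -; -1/7) in reduced canonical form. Verdict: this is the binomial series (I4) (the 1F0 binomial series: exponent -11/9, x = -1/7). Sum: (2/11) * (8/7)^(-11/9).
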